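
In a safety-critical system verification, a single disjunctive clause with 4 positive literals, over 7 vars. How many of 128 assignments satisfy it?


Step 1: Total=2^7=128
Step 2: Unsat when all 4 false: 2^3=8
Step 3: Sat=128-8=120

120


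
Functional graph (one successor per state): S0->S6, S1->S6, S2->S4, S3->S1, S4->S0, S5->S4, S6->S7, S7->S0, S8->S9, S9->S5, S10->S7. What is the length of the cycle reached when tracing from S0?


Trace from S0 until a state repeats:
  S0 -> S6 -> S7 -> S0
S0 first seen at step 0, revisited at step 3.
Cycle length = 3 - 0 = 3

3


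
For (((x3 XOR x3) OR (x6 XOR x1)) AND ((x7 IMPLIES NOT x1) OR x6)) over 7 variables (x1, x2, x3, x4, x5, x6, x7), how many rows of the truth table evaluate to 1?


Formula: (((x3 XOR x3) OR (x6 XOR x1)) AND ((x7 IMPLIES NOT x1) OR x6)) over 7 vars (128 rows)
Evaluate each row (x1, x2, x3, x4, x5, x6, x7 as bits, MSB first):
  row 0 [0000000]: (((0 XOR 0) OR (0 XOR 0)) AND ((0 IMPLIES NOT 0) OR 0)) -> 0
  row 1 [0000001]: (((0 XOR 0) OR (0 XOR 0)) AND ((1 IMPLIES NOT 0) OR 0)) -> 0
  row 2 [0000010]: (((0 XOR 0) OR (1 XOR 0)) AND ((0 IMPLIES NOT 0) OR 1)) -> 1
  row 3 [0000011]: (((0 XOR 0) OR (1 XOR 0)) AND ((1 IMPLIES NOT 0) OR 1)) -> 1
  row 4 [0000100]: (((0 XOR 0) OR (0 XOR 0)) AND ((0 IMPLIES NOT 0) OR 0)) -> 0
  (every remaining row is evaluated the same way; all 128 results are listed next)
Full result column, 8 rows per line (x1,x2,x3,x4 fixed per line; x5,x6,x7 runs 000..111 left to right):
  rows 0-7 [x1,x2,x3,x4=0000]: 00110011  (ones: 4)
  rows 8-15 [x1,x2,x3,x4=0001]: 00110011  (ones: 4)
  rows 16-23 [x1,x2,x3,x4=0010]: 00110011  (ones: 4)
  rows 24-31 [x1,x2,x3,x4=0011]: 00110011  (ones: 4)
  rows 32-39 [x1,x2,x3,x4=0100]: 00110011  (ones: 4)
  rows 40-47 [x1,x2,x3,x4=0101]: 00110011  (ones: 4)
  rows 48-55 [x1,x2,x3,x4=0110]: 00110011  (ones: 4)
  rows 56-63 [x1,x2,x3,x4=0111]: 00110011  (ones: 4)
  rows 64-71 [x1,x2,x3,x4=1000]: 10001000  (ones: 2)
  rows 72-79 [x1,x2,x3,x4=1001]: 10001000  (ones: 2)
  rows 80-87 [x1,x2,x3,x4=1010]: 10001000  (ones: 2)
  rows 88-95 [x1,x2,x3,x4=1011]: 10001000  (ones: 2)
  rows 96-103 [x1,x2,x3,x4=1100]: 10001000  (ones: 2)
  rows 104-111 [x1,x2,x3,x4=1101]: 10001000  (ones: 2)
  rows 112-119 [x1,x2,x3,x4=1110]: 10001000  (ones: 2)
  rows 120-127 [x1,x2,x3,x4=1111]: 10001000  (ones: 2)
Count of 1-rows = 4+4+4+4+4+4+4+4+2+2+2+2+2+2+2+2 = 48

48


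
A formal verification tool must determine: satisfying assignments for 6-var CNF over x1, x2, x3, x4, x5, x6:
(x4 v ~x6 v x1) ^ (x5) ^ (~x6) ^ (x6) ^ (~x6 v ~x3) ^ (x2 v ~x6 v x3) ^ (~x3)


CNF with 7 clauses over 6 vars (64 assignments).
An assignment satisfies CNF iff every clause has >=1 true literal.
Check each row (bits = x1,x2,x3,x4,x5,x6; clause T/F shown):
  row 0 [000000]: clauses=TFTFTTT -> 0
  row 1 [000001]: clauses=FFFTTFT -> 0
  row 2 [000010]: clauses=TTTFTTT -> 0
  row 3 [000011]: clauses=FTFTTFT -> 0
  row 4 [000100]: clauses=TFTFTTT -> 0
  (every remaining row is evaluated the same way; all 64 results are listed next)
Full result column, 8 rows per line (x1,x2,x3 fixed per line; x4,x5,x6 runs 000..111 left to right):
  rows 0-7 [x1,x2,x3=000]: 00000000  (ones: 0)
  rows 8-15 [x1,x2,x3=001]: 00000000  (ones: 0)
  rows 16-23 [x1,x2,x3=010]: 00000000  (ones: 0)
  rows 24-31 [x1,x2,x3=011]: 00000000  (ones: 0)
  rows 32-39 [x1,x2,x3=100]: 00000000  (ones: 0)
  rows 40-47 [x1,x2,x3=101]: 00000000  (ones: 0)
  rows 48-55 [x1,x2,x3=110]: 00000000  (ones: 0)
  rows 56-63 [x1,x2,x3=111]: 00000000  (ones: 0)
Satisfying assignments = 0+0+0+0+0+0+0+0 = 0

0


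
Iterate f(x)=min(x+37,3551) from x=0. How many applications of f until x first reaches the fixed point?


Step 1: x=0, cap=3551, increment=37
Step 2: x grows by 37 each step until capped at 3551; fixed point is x=3551
Step 3: iterations = ceil(3551/37) = 96

96


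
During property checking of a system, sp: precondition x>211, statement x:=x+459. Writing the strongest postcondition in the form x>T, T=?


Formula: sp(P, x:=E) = exists old_x. (x = E[old_x/x]) AND P[old_x/x] (old_x is the value of x before the assignment; eliminate old_x by solving x = E[old_x/x] for old_x)
Step 1: Precondition P: x>211, i.e. old_x > 211
Step 2: Assignment gives x = old_x + 459, so old_x = x - 459
Step 3: Substitute into P: x - 459 > 211
Step 4: Simplify: x > 211+459 = 670

670


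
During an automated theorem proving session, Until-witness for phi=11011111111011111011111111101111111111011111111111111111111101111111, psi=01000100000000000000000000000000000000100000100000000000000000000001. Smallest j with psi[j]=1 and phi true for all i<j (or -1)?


(phi U psi) at 0: need smallest j with psi[j]=1 and phi[i]=1 for all i in [0,j).
Scan from step 0:
  step 0: phi=1, psi=0 -> continue
  step 1: psi=1 and phi held for [0,1) -> witness found
Witness step = 1

1


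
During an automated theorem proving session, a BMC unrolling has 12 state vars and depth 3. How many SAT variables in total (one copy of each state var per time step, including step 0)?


BMC unrolls to depth k, creating one copy of each state var for steps 0..k.
Step count = 3 + 1 = 4 (steps 0 through 3)
Vars per step = 12
Total = 12 * 4 = 48

48


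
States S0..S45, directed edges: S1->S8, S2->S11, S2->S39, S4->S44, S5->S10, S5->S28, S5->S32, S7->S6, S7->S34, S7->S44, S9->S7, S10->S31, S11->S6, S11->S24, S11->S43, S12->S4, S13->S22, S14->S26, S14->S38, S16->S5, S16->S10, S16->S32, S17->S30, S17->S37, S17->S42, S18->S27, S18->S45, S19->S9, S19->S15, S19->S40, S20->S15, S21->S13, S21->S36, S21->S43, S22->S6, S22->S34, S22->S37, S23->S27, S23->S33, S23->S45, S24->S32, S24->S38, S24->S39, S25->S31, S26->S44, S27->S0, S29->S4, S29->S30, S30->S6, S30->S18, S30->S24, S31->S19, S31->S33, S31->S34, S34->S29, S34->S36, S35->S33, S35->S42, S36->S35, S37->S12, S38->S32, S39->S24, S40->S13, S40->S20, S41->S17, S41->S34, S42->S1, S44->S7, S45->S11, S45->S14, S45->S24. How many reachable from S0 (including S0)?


BFS from S0:
  layer 0: {S0}
Reachable set: {S0}
Count = 1

1


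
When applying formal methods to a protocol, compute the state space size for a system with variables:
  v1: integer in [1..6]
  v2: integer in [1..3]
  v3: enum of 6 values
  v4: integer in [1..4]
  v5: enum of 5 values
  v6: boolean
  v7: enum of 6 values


State space = product of domain sizes of all variables.
Domain sizes:
  v1 (integer in [1..6]): 6
  v2 (integer in [1..3]): 3
  v3 (enum of 6 values): 6
  v4 (integer in [1..4]): 4
  v5 (enum of 5 values): 5
  v6 (boolean): 2
  v7 (enum of 6 values): 6
Product = 6 * 3 * 6 * 4 * 5 * 2 * 6 = 25920

25920


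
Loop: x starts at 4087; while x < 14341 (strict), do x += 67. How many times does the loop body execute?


Step 1: x goes from 4087 toward 14341 by 67; the body runs while x<14341, so iterations = ceil((bound-start)/step)
Step 2: Distance=10254
Step 3: ceil(10254/67)=154

154


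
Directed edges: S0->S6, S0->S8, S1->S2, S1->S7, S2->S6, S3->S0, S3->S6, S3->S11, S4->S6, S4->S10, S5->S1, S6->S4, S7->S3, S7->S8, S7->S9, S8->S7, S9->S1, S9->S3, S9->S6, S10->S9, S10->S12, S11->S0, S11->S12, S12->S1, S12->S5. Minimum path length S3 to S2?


BFS layer-by-layer from S3:
  dist 0: {S3}
  dist 1: {S0, S6, S11}
  dist 2: {S4, S8, S12}
  dist 3: {S1, S5, S7, S10}
  dist 4: {S2, S9}
  -> S2 reached at distance 4
Shortest path length = 4

4


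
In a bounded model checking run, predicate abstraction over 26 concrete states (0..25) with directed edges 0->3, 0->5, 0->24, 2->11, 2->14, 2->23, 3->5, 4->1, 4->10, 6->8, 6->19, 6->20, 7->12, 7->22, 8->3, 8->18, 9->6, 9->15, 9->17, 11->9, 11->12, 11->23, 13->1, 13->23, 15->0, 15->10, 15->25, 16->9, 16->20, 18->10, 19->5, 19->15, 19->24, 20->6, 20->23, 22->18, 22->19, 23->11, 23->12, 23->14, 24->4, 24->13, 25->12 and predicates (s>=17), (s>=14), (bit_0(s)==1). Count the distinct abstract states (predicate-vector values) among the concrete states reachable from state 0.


BFS from 0:
Concrete reachable: {0, 1, 3, 4, 5, 6, 8, 9, 10, 11, 12, 13, 14, 15, 17, 18, 19, 20, 23, 24, 25}
Abstract via predicates (s>=17), (s>=14), (bit_0(s)==1):
  (0,0,0) <- {0, 4, 6, 8, 10, 12}
  (0,0,1) <- {1, 3, 5, 9, 11, 13}
  (0,1,0) <- {14}
  (0,1,1) <- {15}
  (1,1,0) <- {18, 20, 24}
  (1,1,1) <- {17, 19, 23, 25}
Distinct abstract states = 6

6


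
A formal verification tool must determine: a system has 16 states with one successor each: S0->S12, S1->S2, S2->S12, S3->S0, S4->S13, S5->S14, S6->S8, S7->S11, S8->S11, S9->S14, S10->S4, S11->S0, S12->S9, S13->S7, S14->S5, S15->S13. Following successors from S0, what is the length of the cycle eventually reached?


Trace from S0 until a state repeats:
  S0 -> S12 -> S9 -> S14 -> S5 -> S14
S14 first seen at step 3, revisited at step 5.
Cycle length = 5 - 3 = 2

2


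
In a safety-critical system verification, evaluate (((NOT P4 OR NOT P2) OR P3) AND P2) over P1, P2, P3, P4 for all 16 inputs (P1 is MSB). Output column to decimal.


Formula: (((NOT P4 OR NOT P2) OR P3) AND P2) over P1, P2, P3, P4 (16 rows)
Evaluate each row (bits = P1,P2,P3,P4, MSB first):
  row 0 [0000]: (((NOT 0 OR NOT 0) OR 0) AND 0) -> 0
  row 1 [0001]: (((NOT 1 OR NOT 0) OR 0) AND 0) -> 0
  row 2 [0010]: (((NOT 0 OR NOT 0) OR 1) AND 0) -> 0
  row 3 [0011]: (((NOT 1 OR NOT 0) OR 1) AND 0) -> 0
  row 4 [0100]: (((NOT 0 OR NOT 1) OR 0) AND 1) -> 1
  row 5 [0101]: (((NOT 1 OR NOT 1) OR 0) AND 1) -> 0
  row 6 [0110]: (((NOT 0 OR NOT 1) OR 1) AND 1) -> 1
  row 7 [0111]: (((NOT 1 OR NOT 1) OR 1) AND 1) -> 1
  row 8 [1000]: (((NOT 0 OR NOT 0) OR 0) AND 0) -> 0
  row 9 [1001]: (((NOT 1 OR NOT 0) OR 0) AND 0) -> 0
  row 10 [1010]: (((NOT 0 OR NOT 0) OR 1) AND 0) -> 0
  row 11 [1011]: (((NOT 1 OR NOT 0) OR 1) AND 0) -> 0
  row 12 [1100]: (((NOT 0 OR NOT 1) OR 0) AND 1) -> 1
  row 13 [1101]: (((NOT 1 OR NOT 1) OR 0) AND 1) -> 0
  row 14 [1110]: (((NOT 0 OR NOT 1) OR 1) AND 1) -> 1
  row 15 [1111]: (((NOT 1 OR NOT 1) OR 1) AND 1) -> 1
Full result column, 4 rows per line (P1,P2 fixed per line; P3,P4 runs 00..11 left to right):
  rows 0-3 [P1,P2=00]: 0000  = hex 0
  rows 4-7 [P1,P2=01]: 1011  = hex B
  rows 8-11 [P1,P2=10]: 0000  = hex 0
  rows 12-15 [P1,P2=11]: 1011  = hex B
Output column (row 0 .. row 15) = 0000101100001011
Output column grouped in 4s = 0000 1011 0000 1011 = 0x0B0B
Convert to decimal digit by digit (value = value*16 + digit):
  0 -> 0
  0*16 + 11 (B) = 11
  11*16 + 0 = 176
  176*16 + 11 (B) = 2827
Decimal = 2827

2827


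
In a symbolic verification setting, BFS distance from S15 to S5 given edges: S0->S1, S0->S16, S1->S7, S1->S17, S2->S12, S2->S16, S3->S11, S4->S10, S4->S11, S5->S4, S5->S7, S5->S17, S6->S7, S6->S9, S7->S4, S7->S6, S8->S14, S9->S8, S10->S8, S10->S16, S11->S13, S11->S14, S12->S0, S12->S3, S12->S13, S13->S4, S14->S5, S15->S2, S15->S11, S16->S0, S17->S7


BFS layer-by-layer from S15:
  dist 0: {S15}
  dist 1: {S2, S11}
  dist 2: {S12, S13, S14, S16}
  dist 3: {S0, S3, S4, S5}
  -> S5 reached at distance 3
Shortest path length = 3

3


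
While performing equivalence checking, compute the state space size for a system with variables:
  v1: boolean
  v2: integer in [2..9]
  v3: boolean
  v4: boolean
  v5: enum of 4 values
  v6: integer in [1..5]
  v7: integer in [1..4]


State space = product of domain sizes of all variables.
Domain sizes:
  v1 (boolean): 2
  v2 (integer in [2..9]): 8
  v3 (boolean): 2
  v4 (boolean): 2
  v5 (enum of 4 values): 4
  v6 (integer in [1..5]): 5
  v7 (integer in [1..4]): 4
Product = 2 * 8 * 2 * 2 * 4 * 5 * 4 = 5120

5120


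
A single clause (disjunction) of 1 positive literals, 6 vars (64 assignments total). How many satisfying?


Step 1: Total=2^6=64
Step 2: Unsat when all 1 false: 2^5=32
Step 3: Sat=64-32=32

32


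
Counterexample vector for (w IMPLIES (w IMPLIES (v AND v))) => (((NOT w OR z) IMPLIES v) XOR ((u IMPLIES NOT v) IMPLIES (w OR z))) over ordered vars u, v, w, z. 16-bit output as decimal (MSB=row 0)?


F1 = (w IMPLIES (w IMPLIES (v AND v)))
F2 = (((NOT w OR z) IMPLIES v) XOR ((u IMPLIES NOT v) IMPLIES (w OR z)))
Counterexample to F1=>F2 is where F1=1 and F2=0.
Evaluate each row (bits = u,v,w,z, MSB first):
  row 0 [0000]: F1=1 F2=0 -> F1&~F2 -> 1
  row 1 [0001]: F1=1 F2=1 -> F1&~F2 -> 0
  row 2 [0010]: F1=0 F2=0 -> F1&~F2 -> 0
  row 3 [0011]: F1=0 F2=1 -> F1&~F2 -> 0
  row 4 [0100]: F1=1 F2=1 -> F1&~F2 -> 0
  row 5 [0101]: F1=1 F2=0 -> F1&~F2 -> 1
  row 6 [0110]: F1=1 F2=0 -> F1&~F2 -> 1
  row 7 [0111]: F1=1 F2=0 -> F1&~F2 -> 1
  row 8 [1000]: F1=1 F2=0 -> F1&~F2 -> 1
  row 9 [1001]: F1=1 F2=1 -> F1&~F2 -> 0
  row 10 [1010]: F1=0 F2=0 -> F1&~F2 -> 0
  row 11 [1011]: F1=0 F2=1 -> F1&~F2 -> 0
  row 12 [1100]: F1=1 F2=0 -> F1&~F2 -> 1
  row 13 [1101]: F1=1 F2=0 -> F1&~F2 -> 1
  row 14 [1110]: F1=1 F2=0 -> F1&~F2 -> 1
  row 15 [1111]: F1=1 F2=0 -> F1&~F2 -> 1
Full result column, 4 rows per line (u,v fixed per line; w,z runs 00..11 left to right):
  rows 0-3 [u,v=00]: 1000  = hex 8
  rows 4-7 [u,v=01]: 0111  = hex 7
  rows 8-11 [u,v=10]: 1000  = hex 8
  rows 12-15 [u,v=11]: 1111  = hex F
Counterexample vector (row 0 .. row 15) = 1000011110001111
Output column grouped in 4s = 1000 0111 1000 1111 = 0x878F
Convert to decimal digit by digit (value = value*16 + digit):
  8 -> 8
  8*16 + 7 = 135
  135*16 + 8 = 2168
  2168*16 + 15 (F) = 34703
Decimal = 34703

34703


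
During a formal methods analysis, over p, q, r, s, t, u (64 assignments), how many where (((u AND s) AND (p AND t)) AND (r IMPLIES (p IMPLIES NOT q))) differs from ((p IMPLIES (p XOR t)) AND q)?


F1 = (((u AND s) AND (p AND t)) AND (r IMPLIES (p IMPLIES NOT q)))
F2 = ((p IMPLIES (p XOR t)) AND q)
Evaluate both on each of 64 rows (bits = p,q,r,s,t,u):
  row 0 [000000]: F1=0 F2=0 -> 0
  row 1 [000001]: F1=0 F2=0 -> 0
  row 2 [000010]: F1=0 F2=0 -> 0
  row 3 [000011]: F1=0 F2=0 -> 0
  row 4 [000100]: F1=0 F2=0 -> 0
  (every remaining row is evaluated the same way; all 64 results are listed next)
Full result column, 8 rows per line (p,q,r fixed per line; s,t,u runs 000..111 left to right):
  rows 0-7 [p,q,r=000]: 00000000  (ones: 0)
  rows 8-15 [p,q,r=001]: 00000000  (ones: 0)
  rows 16-23 [p,q,r=010]: 11111111  (ones: 8)
  rows 24-31 [p,q,r=011]: 11111111  (ones: 8)
  rows 32-39 [p,q,r=100]: 00000001  (ones: 1)
  rows 40-47 [p,q,r=101]: 00000001  (ones: 1)
  rows 48-55 [p,q,r=110]: 11001101  (ones: 5)
  rows 56-63 [p,q,r=111]: 11001100  (ones: 4)
Disagreements = 0+0+8+8+1+1+5+4 = 27

27


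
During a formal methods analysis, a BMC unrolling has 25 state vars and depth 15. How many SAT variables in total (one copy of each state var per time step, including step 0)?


BMC unrolls to depth k, creating one copy of each state var for steps 0..k.
Step count = 15 + 1 = 16 (steps 0 through 15)
Vars per step = 25
Total = 25 * 16 = 400

400


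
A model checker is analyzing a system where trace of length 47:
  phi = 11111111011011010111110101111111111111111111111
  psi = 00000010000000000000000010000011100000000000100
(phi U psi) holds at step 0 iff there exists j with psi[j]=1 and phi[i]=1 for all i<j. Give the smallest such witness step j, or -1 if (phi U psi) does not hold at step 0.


(phi U psi) at 0: need smallest j with psi[j]=1 and phi[i]=1 for all i in [0,j).
Scan from step 0:
  step 0: phi=1, psi=0 -> continue
  step 1: phi=1, psi=0 -> continue
  step 2: phi=1, psi=0 -> continue
  step 3: phi=1, psi=0 -> continue
  step 6: psi=1 and phi held for [0,6) -> witness found
Witness step = 6

6


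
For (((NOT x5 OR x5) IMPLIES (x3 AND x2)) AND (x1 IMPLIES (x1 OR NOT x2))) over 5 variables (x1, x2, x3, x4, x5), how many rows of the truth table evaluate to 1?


Formula: (((NOT x5 OR x5) IMPLIES (x3 AND x2)) AND (x1 IMPLIES (x1 OR NOT x2))) over 5 vars (32 rows)
Evaluate each row (x1, x2, x3, x4, x5 as bits, MSB first):
  row 0 [00000]: (((NOT 0 OR 0) IMPLIES (0 AND 0)) AND (0 IMPLIES (0 OR NOT 0))) -> 0
  row 1 [00001]: (((NOT 1 OR 1) IMPLIES (0 AND 0)) AND (0 IMPLIES (0 OR NOT 0))) -> 0
  row 2 [00010]: (((NOT 0 OR 0) IMPLIES (0 AND 0)) AND (0 IMPLIES (0 OR NOT 0))) -> 0
  row 3 [00011]: (((NOT 1 OR 1) IMPLIES (0 AND 0)) AND (0 IMPLIES (0 OR NOT 0))) -> 0
  row 4 [00100]: (((NOT 0 OR 0) IMPLIES (1 AND 0)) AND (0 IMPLIES (0 OR NOT 0))) -> 0
  row 5 [00101]: (((NOT 1 OR 1) IMPLIES (1 AND 0)) AND (0 IMPLIES (0 OR NOT 0))) -> 0
  row 6 [00110]: (((NOT 0 OR 0) IMPLIES (1 AND 0)) AND (0 IMPLIES (0 OR NOT 0))) -> 0
  row 7 [00111]: (((NOT 1 OR 1) IMPLIES (1 AND 0)) AND (0 IMPLIES (0 OR NOT 0))) -> 0
  row 8 [01000]: (((NOT 0 OR 0) IMPLIES (0 AND 1)) AND (0 IMPLIES (0 OR NOT 1))) -> 0
  row 9 [01001]: (((NOT 1 OR 1) IMPLIES (0 AND 1)) AND (0 IMPLIES (0 OR NOT 1))) -> 0
  row 10 [01010]: (((NOT 0 OR 0) IMPLIES (0 AND 1)) AND (0 IMPLIES (0 OR NOT 1))) -> 0
  row 11 [01011]: (((NOT 1 OR 1) IMPLIES (0 AND 1)) AND (0 IMPLIES (0 OR NOT 1))) -> 0
  row 12 [01100]: (((NOT 0 OR 0) IMPLIES (1 AND 1)) AND (0 IMPLIES (0 OR NOT 1))) -> 1
  row 13 [01101]: (((NOT 1 OR 1) IMPLIES (1 AND 1)) AND (0 IMPLIES (0 OR NOT 1))) -> 1
  row 14 [01110]: (((NOT 0 OR 0) IMPLIES (1 AND 1)) AND (0 IMPLIES (0 OR NOT 1))) -> 1
  row 15 [01111]: (((NOT 1 OR 1) IMPLIES (1 AND 1)) AND (0 IMPLIES (0 OR NOT 1))) -> 1
  row 16 [10000]: (((NOT 0 OR 0) IMPLIES (0 AND 0)) AND (1 IMPLIES (1 OR NOT 0))) -> 0
  row 17 [10001]: (((NOT 1 OR 1) IMPLIES (0 AND 0)) AND (1 IMPLIES (1 OR NOT 0))) -> 0
  row 18 [10010]: (((NOT 0 OR 0) IMPLIES (0 AND 0)) AND (1 IMPLIES (1 OR NOT 0))) -> 0
  row 19 [10011]: (((NOT 1 OR 1) IMPLIES (0 AND 0)) AND (1 IMPLIES (1 OR NOT 0))) -> 0
  row 20 [10100]: (((NOT 0 OR 0) IMPLIES (1 AND 0)) AND (1 IMPLIES (1 OR NOT 0))) -> 0
  row 21 [10101]: (((NOT 1 OR 1) IMPLIES (1 AND 0)) AND (1 IMPLIES (1 OR NOT 0))) -> 0
  row 22 [10110]: (((NOT 0 OR 0) IMPLIES (1 AND 0)) AND (1 IMPLIES (1 OR NOT 0))) -> 0
  row 23 [10111]: (((NOT 1 OR 1) IMPLIES (1 AND 0)) AND (1 IMPLIES (1 OR NOT 0))) -> 0
  row 24 [11000]: (((NOT 0 OR 0) IMPLIES (0 AND 1)) AND (1 IMPLIES (1 OR NOT 1))) -> 0
  row 25 [11001]: (((NOT 1 OR 1) IMPLIES (0 AND 1)) AND (1 IMPLIES (1 OR NOT 1))) -> 0
  row 26 [11010]: (((NOT 0 OR 0) IMPLIES (0 AND 1)) AND (1 IMPLIES (1 OR NOT 1))) -> 0
  row 27 [11011]: (((NOT 1 OR 1) IMPLIES (0 AND 1)) AND (1 IMPLIES (1 OR NOT 1))) -> 0
  row 28 [11100]: (((NOT 0 OR 0) IMPLIES (1 AND 1)) AND (1 IMPLIES (1 OR NOT 1))) -> 1
  row 29 [11101]: (((NOT 1 OR 1) IMPLIES (1 AND 1)) AND (1 IMPLIES (1 OR NOT 1))) -> 1
  row 30 [11110]: (((NOT 0 OR 0) IMPLIES (1 AND 1)) AND (1 IMPLIES (1 OR NOT 1))) -> 1
  row 31 [11111]: (((NOT 1 OR 1) IMPLIES (1 AND 1)) AND (1 IMPLIES (1 OR NOT 1))) -> 1
Full result column, 8 rows per line (x1,x2 fixed per line; x3,x4,x5 runs 000..111 left to right):
  rows 0-7 [x1,x2=00]: 00000000  (ones: 0)
  rows 8-15 [x1,x2=01]: 00001111  (ones: 4)
  rows 16-23 [x1,x2=10]: 00000000  (ones: 0)
  rows 24-31 [x1,x2=11]: 00001111  (ones: 4)
Count of 1-rows = 0+4+0+4 = 8

8


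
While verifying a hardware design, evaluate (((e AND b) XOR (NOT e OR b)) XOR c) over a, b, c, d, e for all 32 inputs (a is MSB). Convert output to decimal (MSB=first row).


Formula: (((e AND b) XOR (NOT e OR b)) XOR c) over a, b, c, d, e (32 rows)
Evaluate each row (bits = a,b,c,d,e, MSB first):
  row 0 [00000]: (((0 AND 0) XOR (NOT 0 OR 0)) XOR 0) -> 1
  row 1 [00001]: (((1 AND 0) XOR (NOT 1 OR 0)) XOR 0) -> 0
  row 2 [00010]: (((0 AND 0) XOR (NOT 0 OR 0)) XOR 0) -> 1
  row 3 [00011]: (((1 AND 0) XOR (NOT 1 OR 0)) XOR 0) -> 0
  row 4 [00100]: (((0 AND 0) XOR (NOT 0 OR 0)) XOR 1) -> 0
  row 5 [00101]: (((1 AND 0) XOR (NOT 1 OR 0)) XOR 1) -> 1
  row 6 [00110]: (((0 AND 0) XOR (NOT 0 OR 0)) XOR 1) -> 0
  row 7 [00111]: (((1 AND 0) XOR (NOT 1 OR 0)) XOR 1) -> 1
  row 8 [01000]: (((0 AND 1) XOR (NOT 0 OR 1)) XOR 0) -> 1
  row 9 [01001]: (((1 AND 1) XOR (NOT 1 OR 1)) XOR 0) -> 0
  row 10 [01010]: (((0 AND 1) XOR (NOT 0 OR 1)) XOR 0) -> 1
  row 11 [01011]: (((1 AND 1) XOR (NOT 1 OR 1)) XOR 0) -> 0
  row 12 [01100]: (((0 AND 1) XOR (NOT 0 OR 1)) XOR 1) -> 0
  row 13 [01101]: (((1 AND 1) XOR (NOT 1 OR 1)) XOR 1) -> 1
  row 14 [01110]: (((0 AND 1) XOR (NOT 0 OR 1)) XOR 1) -> 0
  row 15 [01111]: (((1 AND 1) XOR (NOT 1 OR 1)) XOR 1) -> 1
  row 16 [10000]: (((0 AND 0) XOR (NOT 0 OR 0)) XOR 0) -> 1
  row 17 [10001]: (((1 AND 0) XOR (NOT 1 OR 0)) XOR 0) -> 0
  row 18 [10010]: (((0 AND 0) XOR (NOT 0 OR 0)) XOR 0) -> 1
  row 19 [10011]: (((1 AND 0) XOR (NOT 1 OR 0)) XOR 0) -> 0
  row 20 [10100]: (((0 AND 0) XOR (NOT 0 OR 0)) XOR 1) -> 0
  row 21 [10101]: (((1 AND 0) XOR (NOT 1 OR 0)) XOR 1) -> 1
  row 22 [10110]: (((0 AND 0) XOR (NOT 0 OR 0)) XOR 1) -> 0
  row 23 [10111]: (((1 AND 0) XOR (NOT 1 OR 0)) XOR 1) -> 1
  row 24 [11000]: (((0 AND 1) XOR (NOT 0 OR 1)) XOR 0) -> 1
  row 25 [11001]: (((1 AND 1) XOR (NOT 1 OR 1)) XOR 0) -> 0
  row 26 [11010]: (((0 AND 1) XOR (NOT 0 OR 1)) XOR 0) -> 1
  row 27 [11011]: (((1 AND 1) XOR (NOT 1 OR 1)) XOR 0) -> 0
  row 28 [11100]: (((0 AND 1) XOR (NOT 0 OR 1)) XOR 1) -> 0
  row 29 [11101]: (((1 AND 1) XOR (NOT 1 OR 1)) XOR 1) -> 1
  row 30 [11110]: (((0 AND 1) XOR (NOT 0 OR 1)) XOR 1) -> 0
  row 31 [11111]: (((1 AND 1) XOR (NOT 1 OR 1)) XOR 1) -> 1
Full result column, 4 rows per line (a,b,c fixed per line; d,e runs 00..11 left to right):
  rows 0-3 [a,b,c=000]: 1010  = hex A
  rows 4-7 [a,b,c=001]: 0101  = hex 5
  rows 8-11 [a,b,c=010]: 1010  = hex A
  rows 12-15 [a,b,c=011]: 0101  = hex 5
  rows 16-19 [a,b,c=100]: 1010  = hex A
  rows 20-23 [a,b,c=101]: 0101  = hex 5
  rows 24-27 [a,b,c=110]: 1010  = hex A
  rows 28-31 [a,b,c=111]: 0101  = hex 5
Output column (row 0 .. row 31) = 10100101101001011010010110100101
Output column grouped in 4s = 1010 0101 1010 0101 1010 0101 1010 0101 = 0xA5A5A5A5
Convert to decimal digit by digit (value = value*16 + digit):
  A -> 10
  10*16 + 5 = 165
  165*16 + 10 (A) = 2650
  2650*16 + 5 = 42405
  42405*16 + 10 (A) = 678490
  678490*16 + 5 = 10855845
  10855845*16 + 10 (A) = 173693530
  173693530*16 + 5 = 2779096485
Decimal = 2779096485

2779096485


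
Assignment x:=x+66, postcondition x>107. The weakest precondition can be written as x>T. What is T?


Formula: wp(x:=E, P) = P[E/x] (substitute E for x in postcondition)
Step 1: Postcondition: x>107
Step 2: Substitute x+66 for x: x+66>107
Step 3: Solve for x: x > 107-66 = 41

41


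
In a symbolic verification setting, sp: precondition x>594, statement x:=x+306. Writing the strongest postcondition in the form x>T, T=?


Formula: sp(P, x:=E) = exists old_x. (x = E[old_x/x]) AND P[old_x/x] (old_x is the value of x before the assignment; eliminate old_x by solving x = E[old_x/x] for old_x)
Step 1: Precondition P: x>594, i.e. old_x > 594
Step 2: Assignment gives x = old_x + 306, so old_x = x - 306
Step 3: Substitute into P: x - 306 > 594
Step 4: Simplify: x > 594+306 = 900

900


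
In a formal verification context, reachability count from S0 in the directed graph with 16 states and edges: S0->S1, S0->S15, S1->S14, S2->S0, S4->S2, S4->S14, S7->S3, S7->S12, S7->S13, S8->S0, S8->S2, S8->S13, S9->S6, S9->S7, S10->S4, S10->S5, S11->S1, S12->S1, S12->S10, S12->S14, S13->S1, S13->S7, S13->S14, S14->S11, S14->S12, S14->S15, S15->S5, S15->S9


BFS from S0:
  layer 0: {S0}
  layer 1: {S1, S15}
  layer 2: {S5, S9, S14}
  layer 3: {S6, S7, S11, S12}
  layer 4: {S3, S10, S13}
  layer 5: {S4}
  layer 6: {S2}
Reachable set: {S0, S1, S2, S3, S4, S5, S6, S7, S9, S10, S11, S12, S13, S14, S15}
Count = 15

15


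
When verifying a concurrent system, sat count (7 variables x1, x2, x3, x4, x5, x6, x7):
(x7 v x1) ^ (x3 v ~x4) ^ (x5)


CNF with 3 clauses over 7 vars (128 assignments).
An assignment satisfies CNF iff every clause has >=1 true literal.
Check each row (bits = x1,x2,x3,x4,x5,x6,x7; clause T/F shown):
  row 0 [0000000]: clauses=FTF -> 0
  row 1 [0000001]: clauses=TTF -> 0
  row 2 [0000010]: clauses=FTF -> 0
  row 3 [0000011]: clauses=TTF -> 0
  row 4 [0000100]: clauses=FTT -> 0
  (every remaining row is evaluated the same way; all 128 results are listed next)
Full result column, 8 rows per line (x1,x2,x3,x4 fixed per line; x5,x6,x7 runs 000..111 left to right):
  rows 0-7 [x1,x2,x3,x4=0000]: 00000101  (ones: 2)
  rows 8-15 [x1,x2,x3,x4=0001]: 00000000  (ones: 0)
  rows 16-23 [x1,x2,x3,x4=0010]: 00000101  (ones: 2)
  rows 24-31 [x1,x2,x3,x4=0011]: 00000101  (ones: 2)
  rows 32-39 [x1,x2,x3,x4=0100]: 00000101  (ones: 2)
  rows 40-47 [x1,x2,x3,x4=0101]: 00000000  (ones: 0)
  rows 48-55 [x1,x2,x3,x4=0110]: 00000101  (ones: 2)
  rows 56-63 [x1,x2,x3,x4=0111]: 00000101  (ones: 2)
  rows 64-71 [x1,x2,x3,x4=1000]: 00001111  (ones: 4)
  rows 72-79 [x1,x2,x3,x4=1001]: 00000000  (ones: 0)
  rows 80-87 [x1,x2,x3,x4=1010]: 00001111  (ones: 4)
  rows 88-95 [x1,x2,x3,x4=1011]: 00001111  (ones: 4)
  rows 96-103 [x1,x2,x3,x4=1100]: 00001111  (ones: 4)
  rows 104-111 [x1,x2,x3,x4=1101]: 00000000  (ones: 0)
  rows 112-119 [x1,x2,x3,x4=1110]: 00001111  (ones: 4)
  rows 120-127 [x1,x2,x3,x4=1111]: 00001111  (ones: 4)
Satisfying assignments = 2+0+2+2+2+0+2+2+4+0+4+4+4+0+4+4 = 36

36


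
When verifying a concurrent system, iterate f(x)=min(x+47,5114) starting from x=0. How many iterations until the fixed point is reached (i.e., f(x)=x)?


Step 1: x=0, cap=5114, increment=47
Step 2: x grows by 47 each step until capped at 5114; fixed point is x=5114
Step 3: iterations = ceil(5114/47) = 109

109


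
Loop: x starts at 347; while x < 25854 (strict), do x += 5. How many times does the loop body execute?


Step 1: x goes from 347 toward 25854 by 5; the body runs while x<25854, so iterations = ceil((bound-start)/step)
Step 2: Distance=25507
Step 3: ceil(25507/5)=5102

5102


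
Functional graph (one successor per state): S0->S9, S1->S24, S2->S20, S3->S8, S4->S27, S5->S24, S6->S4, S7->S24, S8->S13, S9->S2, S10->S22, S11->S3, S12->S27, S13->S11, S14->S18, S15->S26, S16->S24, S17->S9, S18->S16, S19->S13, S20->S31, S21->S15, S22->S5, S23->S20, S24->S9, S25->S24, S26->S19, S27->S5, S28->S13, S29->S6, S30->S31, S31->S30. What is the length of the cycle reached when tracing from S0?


Trace from S0 until a state repeats:
  S0 -> S9 -> S2 -> S20 -> S31 -> S30 -> S31
S31 first seen at step 4, revisited at step 6.
Cycle length = 6 - 4 = 2

2


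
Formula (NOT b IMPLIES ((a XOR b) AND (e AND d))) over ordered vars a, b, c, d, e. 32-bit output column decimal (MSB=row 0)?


Formula: (NOT b IMPLIES ((a XOR b) AND (e AND d))) over a, b, c, d, e (32 rows)
Evaluate each row (bits = a,b,c,d,e, MSB first):
  row 0 [00000]: (NOT 0 IMPLIES ((0 XOR 0) AND (0 AND 0))) -> 0
  row 1 [00001]: (NOT 0 IMPLIES ((0 XOR 0) AND (1 AND 0))) -> 0
  row 2 [00010]: (NOT 0 IMPLIES ((0 XOR 0) AND (0 AND 1))) -> 0
  row 3 [00011]: (NOT 0 IMPLIES ((0 XOR 0) AND (1 AND 1))) -> 0
  row 4 [00100]: (NOT 0 IMPLIES ((0 XOR 0) AND (0 AND 0))) -> 0
  row 5 [00101]: (NOT 0 IMPLIES ((0 XOR 0) AND (1 AND 0))) -> 0
  row 6 [00110]: (NOT 0 IMPLIES ((0 XOR 0) AND (0 AND 1))) -> 0
  row 7 [00111]: (NOT 0 IMPLIES ((0 XOR 0) AND (1 AND 1))) -> 0
  row 8 [01000]: (NOT 1 IMPLIES ((0 XOR 1) AND (0 AND 0))) -> 1
  row 9 [01001]: (NOT 1 IMPLIES ((0 XOR 1) AND (1 AND 0))) -> 1
  row 10 [01010]: (NOT 1 IMPLIES ((0 XOR 1) AND (0 AND 1))) -> 1
  row 11 [01011]: (NOT 1 IMPLIES ((0 XOR 1) AND (1 AND 1))) -> 1
  row 12 [01100]: (NOT 1 IMPLIES ((0 XOR 1) AND (0 AND 0))) -> 1
  row 13 [01101]: (NOT 1 IMPLIES ((0 XOR 1) AND (1 AND 0))) -> 1
  row 14 [01110]: (NOT 1 IMPLIES ((0 XOR 1) AND (0 AND 1))) -> 1
  row 15 [01111]: (NOT 1 IMPLIES ((0 XOR 1) AND (1 AND 1))) -> 1
  row 16 [10000]: (NOT 0 IMPLIES ((1 XOR 0) AND (0 AND 0))) -> 0
  row 17 [10001]: (NOT 0 IMPLIES ((1 XOR 0) AND (1 AND 0))) -> 0
  row 18 [10010]: (NOT 0 IMPLIES ((1 XOR 0) AND (0 AND 1))) -> 0
  row 19 [10011]: (NOT 0 IMPLIES ((1 XOR 0) AND (1 AND 1))) -> 1
  row 20 [10100]: (NOT 0 IMPLIES ((1 XOR 0) AND (0 AND 0))) -> 0
  row 21 [10101]: (NOT 0 IMPLIES ((1 XOR 0) AND (1 AND 0))) -> 0
  row 22 [10110]: (NOT 0 IMPLIES ((1 XOR 0) AND (0 AND 1))) -> 0
  row 23 [10111]: (NOT 0 IMPLIES ((1 XOR 0) AND (1 AND 1))) -> 1
  row 24 [11000]: (NOT 1 IMPLIES ((1 XOR 1) AND (0 AND 0))) -> 1
  row 25 [11001]: (NOT 1 IMPLIES ((1 XOR 1) AND (1 AND 0))) -> 1
  row 26 [11010]: (NOT 1 IMPLIES ((1 XOR 1) AND (0 AND 1))) -> 1
  row 27 [11011]: (NOT 1 IMPLIES ((1 XOR 1) AND (1 AND 1))) -> 1
  row 28 [11100]: (NOT 1 IMPLIES ((1 XOR 1) AND (0 AND 0))) -> 1
  row 29 [11101]: (NOT 1 IMPLIES ((1 XOR 1) AND (1 AND 0))) -> 1
  row 30 [11110]: (NOT 1 IMPLIES ((1 XOR 1) AND (0 AND 1))) -> 1
  row 31 [11111]: (NOT 1 IMPLIES ((1 XOR 1) AND (1 AND 1))) -> 1
Full result column, 4 rows per line (a,b,c fixed per line; d,e runs 00..11 left to right):
  rows 0-3 [a,b,c=000]: 0000  = hex 0
  rows 4-7 [a,b,c=001]: 0000  = hex 0
  rows 8-11 [a,b,c=010]: 1111  = hex F
  rows 12-15 [a,b,c=011]: 1111  = hex F
  rows 16-19 [a,b,c=100]: 0001  = hex 1
  rows 20-23 [a,b,c=101]: 0001  = hex 1
  rows 24-27 [a,b,c=110]: 1111  = hex F
  rows 28-31 [a,b,c=111]: 1111  = hex F
Output column (row 0 .. row 31) = 00000000111111110001000111111111
Output column grouped in 4s = 0000 0000 1111 1111 0001 0001 1111 1111 = 0x00FF11FF
Convert to decimal digit by digit (value = value*16 + digit):
  0 -> 0
  0*16 + 0 = 0
  0*16 + 15 (F) = 15
  15*16 + 15 (F) = 255
  255*16 + 1 = 4081
  4081*16 + 1 = 65297
  65297*16 + 15 (F) = 1044767
  1044767*16 + 15 (F) = 16716287
Decimal = 16716287

16716287


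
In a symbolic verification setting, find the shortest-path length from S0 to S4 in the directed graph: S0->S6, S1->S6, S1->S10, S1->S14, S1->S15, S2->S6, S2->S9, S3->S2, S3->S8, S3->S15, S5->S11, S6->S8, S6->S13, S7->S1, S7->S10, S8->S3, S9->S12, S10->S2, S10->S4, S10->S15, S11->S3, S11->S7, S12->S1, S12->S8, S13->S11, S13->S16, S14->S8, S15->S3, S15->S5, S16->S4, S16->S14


BFS layer-by-layer from S0:
  dist 0: {S0}
  dist 1: {S6}
  dist 2: {S8, S13}
  dist 3: {S3, S11, S16}
  dist 4: {S2, S4, S7, S14, S15}
  -> S4 reached at distance 4
Shortest path length = 4

4


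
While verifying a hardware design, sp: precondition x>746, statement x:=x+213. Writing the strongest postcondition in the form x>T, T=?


Formula: sp(P, x:=E) = exists old_x. (x = E[old_x/x]) AND P[old_x/x] (old_x is the value of x before the assignment; eliminate old_x by solving x = E[old_x/x] for old_x)
Step 1: Precondition P: x>746, i.e. old_x > 746
Step 2: Assignment gives x = old_x + 213, so old_x = x - 213
Step 3: Substitute into P: x - 213 > 746
Step 4: Simplify: x > 746+213 = 959

959


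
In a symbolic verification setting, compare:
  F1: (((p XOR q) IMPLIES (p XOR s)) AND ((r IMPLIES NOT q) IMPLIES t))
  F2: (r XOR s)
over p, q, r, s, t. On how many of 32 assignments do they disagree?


F1 = (((p XOR q) IMPLIES (p XOR s)) AND ((r IMPLIES NOT q) IMPLIES t))
F2 = (r XOR s)
Evaluate both on each of 32 rows (bits = p,q,r,s,t):
  row 0 [00000]: F1=0 F2=0 -> 0
  row 1 [00001]: F1=1 F2=0 (differ) -> 1
  row 2 [00010]: F1=0 F2=1 (differ) -> 1
  row 3 [00011]: F1=1 F2=1 -> 0
  row 4 [00100]: F1=0 F2=1 (differ) -> 1
  row 5 [00101]: F1=1 F2=1 -> 0
  row 6 [00110]: F1=0 F2=0 -> 0
  row 7 [00111]: F1=1 F2=0 (differ) -> 1
  row 8 [01000]: F1=0 F2=0 -> 0
  row 9 [01001]: F1=0 F2=0 -> 0
  row 10 [01010]: F1=0 F2=1 (differ) -> 1
  row 11 [01011]: F1=1 F2=1 -> 0
  row 12 [01100]: F1=0 F2=1 (differ) -> 1
  row 13 [01101]: F1=0 F2=1 (differ) -> 1
  row 14 [01110]: F1=1 F2=0 (differ) -> 1
  row 15 [01111]: F1=1 F2=0 (differ) -> 1
  row 16 [10000]: F1=0 F2=0 -> 0
  row 17 [10001]: F1=1 F2=0 (differ) -> 1
  row 18 [10010]: F1=0 F2=1 (differ) -> 1
  row 19 [10011]: F1=0 F2=1 (differ) -> 1
  row 20 [10100]: F1=0 F2=1 (differ) -> 1
  row 21 [10101]: F1=1 F2=1 -> 0
  row 22 [10110]: F1=0 F2=0 -> 0
  row 23 [10111]: F1=0 F2=0 -> 0
  row 24 [11000]: F1=0 F2=0 -> 0
  row 25 [11001]: F1=1 F2=0 (differ) -> 1
  row 26 [11010]: F1=0 F2=1 (differ) -> 1
  row 27 [11011]: F1=1 F2=1 -> 0
  row 28 [11100]: F1=1 F2=1 -> 0
  row 29 [11101]: F1=1 F2=1 -> 0
  row 30 [11110]: F1=1 F2=0 (differ) -> 1
  row 31 [11111]: F1=1 F2=0 (differ) -> 1
Full result column, 8 rows per line (p,q fixed per line; r,s,t runs 000..111 left to right):
  rows 0-7 [p,q=00]: 01101001  (ones: 4)
  rows 8-15 [p,q=01]: 00101111  (ones: 5)
  rows 16-23 [p,q=10]: 01111000  (ones: 4)
  rows 24-31 [p,q=11]: 01100011  (ones: 4)
Disagreements = 4+5+4+4 = 17

17


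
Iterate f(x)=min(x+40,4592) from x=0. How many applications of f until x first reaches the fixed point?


Step 1: x=0, cap=4592, increment=40
Step 2: x grows by 40 each step until capped at 4592; fixed point is x=4592
Step 3: iterations = ceil(4592/40) = 115

115


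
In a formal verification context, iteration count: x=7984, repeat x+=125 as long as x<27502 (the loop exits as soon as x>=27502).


Step 1: x goes from 7984 toward 27502 by 125; the body runs while x<27502, so iterations = ceil((bound-start)/step)
Step 2: Distance=19518
Step 3: ceil(19518/125)=157

157


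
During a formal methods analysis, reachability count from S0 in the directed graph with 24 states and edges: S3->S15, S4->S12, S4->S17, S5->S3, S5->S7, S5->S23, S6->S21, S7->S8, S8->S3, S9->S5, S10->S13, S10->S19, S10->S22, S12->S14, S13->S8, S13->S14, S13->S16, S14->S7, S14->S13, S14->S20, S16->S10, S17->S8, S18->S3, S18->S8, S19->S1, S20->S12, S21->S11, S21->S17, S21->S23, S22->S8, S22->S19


BFS from S0:
  layer 0: {S0}
Reachable set: {S0}
Count = 1

1


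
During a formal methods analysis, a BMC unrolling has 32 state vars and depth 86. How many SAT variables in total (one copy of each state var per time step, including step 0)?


BMC unrolls to depth k, creating one copy of each state var for steps 0..k.
Step count = 86 + 1 = 87 (steps 0 through 86)
Vars per step = 32
Total = 32 * 87 = 2784

2784


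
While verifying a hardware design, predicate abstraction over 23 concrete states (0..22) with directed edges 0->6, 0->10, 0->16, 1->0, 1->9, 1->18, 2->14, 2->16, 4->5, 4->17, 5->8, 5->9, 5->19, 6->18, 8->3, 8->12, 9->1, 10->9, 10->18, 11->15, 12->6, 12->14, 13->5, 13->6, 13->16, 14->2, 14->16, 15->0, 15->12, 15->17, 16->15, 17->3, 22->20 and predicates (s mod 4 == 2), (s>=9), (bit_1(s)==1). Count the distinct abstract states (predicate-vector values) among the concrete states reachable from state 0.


BFS from 0:
Concrete reachable: {0, 1, 2, 3, 6, 9, 10, 12, 14, 15, 16, 17, 18}
Abstract via predicates (s mod 4 == 2), (s>=9), (bit_1(s)==1):
  (0,0,0) <- {0, 1}
  (0,0,1) <- {3}
  (0,1,0) <- {9, 12, 16, 17}
  (0,1,1) <- {15}
  (1,0,1) <- {2, 6}
  (1,1,1) <- {10, 14, 18}
Distinct abstract states = 6

6


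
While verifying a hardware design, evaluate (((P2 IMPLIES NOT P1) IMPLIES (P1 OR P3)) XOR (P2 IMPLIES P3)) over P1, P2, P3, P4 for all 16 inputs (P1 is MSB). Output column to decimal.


Formula: (((P2 IMPLIES NOT P1) IMPLIES (P1 OR P3)) XOR (P2 IMPLIES P3)) over P1, P2, P3, P4 (16 rows)
Evaluate each row (bits = P1,P2,P3,P4, MSB first):
  row 0 [0000]: (((0 IMPLIES NOT 0) IMPLIES (0 OR 0)) XOR (0 IMPLIES 0)) -> 1
  row 1 [0001]: (((0 IMPLIES NOT 0) IMPLIES (0 OR 0)) XOR (0 IMPLIES 0)) -> 1
  row 2 [0010]: (((0 IMPLIES NOT 0) IMPLIES (0 OR 1)) XOR (0 IMPLIES 1)) -> 0
  row 3 [0011]: (((0 IMPLIES NOT 0) IMPLIES (0 OR 1)) XOR (0 IMPLIES 1)) -> 0
  row 4 [0100]: (((1 IMPLIES NOT 0) IMPLIES (0 OR 0)) XOR (1 IMPLIES 0)) -> 0
  row 5 [0101]: (((1 IMPLIES NOT 0) IMPLIES (0 OR 0)) XOR (1 IMPLIES 0)) -> 0
  row 6 [0110]: (((1 IMPLIES NOT 0) IMPLIES (0 OR 1)) XOR (1 IMPLIES 1)) -> 0
  row 7 [0111]: (((1 IMPLIES NOT 0) IMPLIES (0 OR 1)) XOR (1 IMPLIES 1)) -> 0
  row 8 [1000]: (((0 IMPLIES NOT 1) IMPLIES (1 OR 0)) XOR (0 IMPLIES 0)) -> 0
  row 9 [1001]: (((0 IMPLIES NOT 1) IMPLIES (1 OR 0)) XOR (0 IMPLIES 0)) -> 0
  row 10 [1010]: (((0 IMPLIES NOT 1) IMPLIES (1 OR 1)) XOR (0 IMPLIES 1)) -> 0
  row 11 [1011]: (((0 IMPLIES NOT 1) IMPLIES (1 OR 1)) XOR (0 IMPLIES 1)) -> 0
  row 12 [1100]: (((1 IMPLIES NOT 1) IMPLIES (1 OR 0)) XOR (1 IMPLIES 0)) -> 1
  row 13 [1101]: (((1 IMPLIES NOT 1) IMPLIES (1 OR 0)) XOR (1 IMPLIES 0)) -> 1
  row 14 [1110]: (((1 IMPLIES NOT 1) IMPLIES (1 OR 1)) XOR (1 IMPLIES 1)) -> 0
  row 15 [1111]: (((1 IMPLIES NOT 1) IMPLIES (1 OR 1)) XOR (1 IMPLIES 1)) -> 0
Full result column, 4 rows per line (P1,P2 fixed per line; P3,P4 runs 00..11 left to right):
  rows 0-3 [P1,P2=00]: 1100  = hex C
  rows 4-7 [P1,P2=01]: 0000  = hex 0
  rows 8-11 [P1,P2=10]: 0000  = hex 0
  rows 12-15 [P1,P2=11]: 1100  = hex C
Output column (row 0 .. row 15) = 1100000000001100
Output column grouped in 4s = 1100 0000 0000 1100 = 0xC00C
Convert to decimal digit by digit (value = value*16 + digit):
  C -> 12
  12*16 + 0 = 192
  192*16 + 0 = 3072
  3072*16 + 12 (C) = 49164
Decimal = 49164

49164


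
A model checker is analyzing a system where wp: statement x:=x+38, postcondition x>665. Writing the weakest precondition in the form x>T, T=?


Formula: wp(x:=E, P) = P[E/x] (substitute E for x in postcondition)
Step 1: Postcondition: x>665
Step 2: Substitute x+38 for x: x+38>665
Step 3: Solve for x: x > 665-38 = 627

627


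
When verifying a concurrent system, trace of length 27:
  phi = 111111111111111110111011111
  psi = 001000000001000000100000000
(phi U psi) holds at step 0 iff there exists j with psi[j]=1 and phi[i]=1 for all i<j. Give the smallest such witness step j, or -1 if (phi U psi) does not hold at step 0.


(phi U psi) at 0: need smallest j with psi[j]=1 and phi[i]=1 for all i in [0,j).
Scan from step 0:
  step 0: phi=1, psi=0 -> continue
  step 1: phi=1, psi=0 -> continue
  step 2: psi=1 and phi held for [0,2) -> witness found
Witness step = 2

2


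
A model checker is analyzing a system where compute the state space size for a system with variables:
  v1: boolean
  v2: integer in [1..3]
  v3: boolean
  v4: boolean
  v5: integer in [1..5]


State space = product of domain sizes of all variables.
Domain sizes:
  v1 (boolean): 2
  v2 (integer in [1..3]): 3
  v3 (boolean): 2
  v4 (boolean): 2
  v5 (integer in [1..5]): 5
Product = 2 * 3 * 2 * 2 * 5 = 120

120


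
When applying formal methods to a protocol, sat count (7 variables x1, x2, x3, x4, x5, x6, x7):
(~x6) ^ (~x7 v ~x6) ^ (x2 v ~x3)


CNF with 3 clauses over 7 vars (128 assignments).
An assignment satisfies CNF iff every clause has >=1 true literal.
Check each row (bits = x1,x2,x3,x4,x5,x6,x7; clause T/F shown):
  row 0 [0000000]: clauses=TTT -> 1
  row 1 [0000001]: clauses=TTT -> 1
  row 2 [0000010]: clauses=FTT -> 0
  row 3 [0000011]: clauses=FFT -> 0
  row 4 [0000100]: clauses=TTT -> 1
  (every remaining row is evaluated the same way; all 128 results are listed next)
Full result column, 8 rows per line (x1,x2,x3,x4 fixed per line; x5,x6,x7 runs 000..111 left to right):
  rows 0-7 [x1,x2,x3,x4=0000]: 11001100  (ones: 4)
  rows 8-15 [x1,x2,x3,x4=0001]: 11001100  (ones: 4)
  rows 16-23 [x1,x2,x3,x4=0010]: 00000000  (ones: 0)
  rows 24-31 [x1,x2,x3,x4=0011]: 00000000  (ones: 0)
  rows 32-39 [x1,x2,x3,x4=0100]: 11001100  (ones: 4)
  rows 40-47 [x1,x2,x3,x4=0101]: 11001100  (ones: 4)
  rows 48-55 [x1,x2,x3,x4=0110]: 11001100  (ones: 4)
  rows 56-63 [x1,x2,x3,x4=0111]: 11001100  (ones: 4)
  rows 64-71 [x1,x2,x3,x4=1000]: 11001100  (ones: 4)
  rows 72-79 [x1,x2,x3,x4=1001]: 11001100  (ones: 4)
  rows 80-87 [x1,x2,x3,x4=1010]: 00000000  (ones: 0)
  rows 88-95 [x1,x2,x3,x4=1011]: 00000000  (ones: 0)
  rows 96-103 [x1,x2,x3,x4=1100]: 11001100  (ones: 4)
  rows 104-111 [x1,x2,x3,x4=1101]: 11001100  (ones: 4)
  rows 112-119 [x1,x2,x3,x4=1110]: 11001100  (ones: 4)
  rows 120-127 [x1,x2,x3,x4=1111]: 11001100  (ones: 4)
Satisfying assignments = 4+4+0+0+4+4+4+4+4+4+0+0+4+4+4+4 = 48

48


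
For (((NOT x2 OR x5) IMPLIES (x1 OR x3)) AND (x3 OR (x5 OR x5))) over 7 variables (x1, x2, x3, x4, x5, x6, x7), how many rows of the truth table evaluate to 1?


Formula: (((NOT x2 OR x5) IMPLIES (x1 OR x3)) AND (x3 OR (x5 OR x5))) over 7 vars (128 rows)
Evaluate each row (x1, x2, x3, x4, x5, x6, x7 as bits, MSB first):
  row 0 [0000000]: (((NOT 0 OR 0) IMPLIES (0 OR 0)) AND (0 OR (0 OR 0))) -> 0
  row 1 [0000001]: (((NOT 0 OR 0) IMPLIES (0 OR 0)) AND (0 OR (0 OR 0))) -> 0
  row 2 [0000010]: (((NOT 0 OR 0) IMPLIES (0 OR 0)) AND (0 OR (0 OR 0))) -> 0
  row 3 [0000011]: (((NOT 0 OR 0) IMPLIES (0 OR 0)) AND (0 OR (0 OR 0))) -> 0
  row 4 [0000100]: (((NOT 0 OR 1) IMPLIES (0 OR 0)) AND (0 OR (1 OR 1))) -> 0
  (every remaining row is evaluated the same way; all 128 results are listed next)
Full result column, 8 rows per line (x1,x2,x3,x4 fixed per line; x5,x6,x7 runs 000..111 left to right):
  rows 0-7 [x1,x2,x3,x4=0000]: 00000000  (ones: 0)
  rows 8-15 [x1,x2,x3,x4=0001]: 00000000  (ones: 0)
  rows 16-23 [x1,x2,x3,x4=0010]: 11111111  (ones: 8)
  rows 24-31 [x1,x2,x3,x4=0011]: 11111111  (ones: 8)
  rows 32-39 [x1,x2,x3,x4=0100]: 00000000  (ones: 0)
  rows 40-47 [x1,x2,x3,x4=0101]: 00000000  (ones: 0)
  rows 48-55 [x1,x2,x3,x4=0110]: 11111111  (ones: 8)
  rows 56-63 [x1,x2,x3,x4=0111]: 11111111  (ones: 8)
  rows 64-71 [x1,x2,x3,x4=1000]: 00001111  (ones: 4)
  rows 72-79 [x1,x2,x3,x4=1001]: 00001111  (ones: 4)
  rows 80-87 [x1,x2,x3,x4=1010]: 11111111  (ones: 8)
  rows 88-95 [x1,x2,x3,x4=1011]: 11111111  (ones: 8)
  rows 96-103 [x1,x2,x3,x4=1100]: 00001111  (ones: 4)
  rows 104-111 [x1,x2,x3,x4=1101]: 00001111  (ones: 4)
  rows 112-119 [x1,x2,x3,x4=1110]: 11111111  (ones: 8)
  rows 120-127 [x1,x2,x3,x4=1111]: 11111111  (ones: 8)
Count of 1-rows = 0+0+8+8+0+0+8+8+4+4+8+8+4+4+8+8 = 80

80
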